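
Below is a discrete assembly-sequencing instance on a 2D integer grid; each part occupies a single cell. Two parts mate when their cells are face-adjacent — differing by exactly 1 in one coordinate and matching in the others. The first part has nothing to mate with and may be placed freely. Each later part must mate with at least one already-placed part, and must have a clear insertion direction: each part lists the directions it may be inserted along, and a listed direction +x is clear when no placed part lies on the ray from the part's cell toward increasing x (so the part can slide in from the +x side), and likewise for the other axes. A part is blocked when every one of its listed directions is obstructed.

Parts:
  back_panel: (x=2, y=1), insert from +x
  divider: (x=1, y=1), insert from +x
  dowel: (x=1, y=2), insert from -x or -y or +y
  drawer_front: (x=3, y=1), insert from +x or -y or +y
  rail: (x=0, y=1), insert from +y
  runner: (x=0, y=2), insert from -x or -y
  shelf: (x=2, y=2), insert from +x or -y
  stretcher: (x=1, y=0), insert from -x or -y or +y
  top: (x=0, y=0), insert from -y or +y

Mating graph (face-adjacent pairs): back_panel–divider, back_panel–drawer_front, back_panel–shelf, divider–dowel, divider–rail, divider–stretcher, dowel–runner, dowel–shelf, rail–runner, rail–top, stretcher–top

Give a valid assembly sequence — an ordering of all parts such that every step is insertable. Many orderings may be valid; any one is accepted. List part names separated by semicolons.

top; stretcher; divider; back_panel; drawer_front; rail; runner; dowel; shelf

1. top@(0, 0) [-y clear] — {top}
2. stretcher@(1, 0) [-y clear] — {stretcher, top}
3. divider@(1, 1) [+x clear] — {divider, stretcher, top}
4. back_panel@(2, 1) [+x clear] — {back_panel, divider, stretcher, top}
5. drawer_front@(3, 1) [+x clear] — {back_panel, divider, drawer_front, stretcher, top}
6. rail@(0, 1) [+y clear] — {back_panel, divider, drawer_front, rail, stretcher, top}
7. runner@(0, 2) [-x clear] — {back_panel, divider, drawer_front, rail, runner, stretcher, top}
8. dowel@(1, 2) [+y clear] — {back_panel, divider, dowel, drawer_front, rail, runner, stretcher, top}
9. shelf@(2, 2) [+x clear] — {back_panel, divider, dowel, drawer_front, rail, runner, shelf, stretcher, top}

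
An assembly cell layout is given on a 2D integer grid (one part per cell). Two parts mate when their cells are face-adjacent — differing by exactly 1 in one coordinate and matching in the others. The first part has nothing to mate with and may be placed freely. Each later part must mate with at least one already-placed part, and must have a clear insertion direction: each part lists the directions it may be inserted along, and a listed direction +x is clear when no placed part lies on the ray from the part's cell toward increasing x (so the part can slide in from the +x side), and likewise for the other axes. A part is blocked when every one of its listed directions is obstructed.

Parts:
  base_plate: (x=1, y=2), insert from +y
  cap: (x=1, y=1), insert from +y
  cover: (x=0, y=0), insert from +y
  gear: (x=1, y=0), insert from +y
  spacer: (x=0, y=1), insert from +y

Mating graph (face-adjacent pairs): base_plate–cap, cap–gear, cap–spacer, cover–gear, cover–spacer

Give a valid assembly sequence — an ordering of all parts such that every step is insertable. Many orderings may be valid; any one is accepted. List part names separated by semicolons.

1. gear@(1, 0) [+y clear] — {gear}
2. cover@(0, 0) [+y clear] — {cover, gear}
3. spacer@(0, 1) [+y clear] — {cover, gear, spacer}
4. cap@(1, 1) [+y clear] — {cap, cover, gear, spacer}
5. base_plate@(1, 2) [+y clear] — {base_plate, cap, cover, gear, spacer}

gear; cover; spacer; cap; base_plate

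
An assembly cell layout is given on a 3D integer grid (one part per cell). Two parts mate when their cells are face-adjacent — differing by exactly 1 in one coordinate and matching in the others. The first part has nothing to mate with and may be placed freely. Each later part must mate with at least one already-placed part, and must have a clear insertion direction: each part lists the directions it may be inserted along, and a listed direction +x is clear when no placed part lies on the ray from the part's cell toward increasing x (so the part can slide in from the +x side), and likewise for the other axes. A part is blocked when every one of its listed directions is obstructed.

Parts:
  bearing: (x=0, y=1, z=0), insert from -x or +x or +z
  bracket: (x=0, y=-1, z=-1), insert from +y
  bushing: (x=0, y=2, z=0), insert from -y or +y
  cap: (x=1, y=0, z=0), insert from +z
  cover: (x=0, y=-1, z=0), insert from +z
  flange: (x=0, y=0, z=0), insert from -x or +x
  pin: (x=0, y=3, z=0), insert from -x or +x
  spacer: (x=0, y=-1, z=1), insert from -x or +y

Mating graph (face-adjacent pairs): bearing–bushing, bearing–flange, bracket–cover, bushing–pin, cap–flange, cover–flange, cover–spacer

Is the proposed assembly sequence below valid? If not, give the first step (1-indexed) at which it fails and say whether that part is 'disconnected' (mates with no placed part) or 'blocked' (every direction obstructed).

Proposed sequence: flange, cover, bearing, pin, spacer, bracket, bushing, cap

1. flange@(0, 0, 0) [-x clear] — {flange}
2. cover@(0, -1, 0) [+z clear] — {cover, flange}
3. bearing@(0, 1, 0) [-x clear] — {bearing, cover, flange}
4. pin@(0, 3, 0) — no placed neighbour ⇒ disconnected

Invalid at step 4 (disconnected)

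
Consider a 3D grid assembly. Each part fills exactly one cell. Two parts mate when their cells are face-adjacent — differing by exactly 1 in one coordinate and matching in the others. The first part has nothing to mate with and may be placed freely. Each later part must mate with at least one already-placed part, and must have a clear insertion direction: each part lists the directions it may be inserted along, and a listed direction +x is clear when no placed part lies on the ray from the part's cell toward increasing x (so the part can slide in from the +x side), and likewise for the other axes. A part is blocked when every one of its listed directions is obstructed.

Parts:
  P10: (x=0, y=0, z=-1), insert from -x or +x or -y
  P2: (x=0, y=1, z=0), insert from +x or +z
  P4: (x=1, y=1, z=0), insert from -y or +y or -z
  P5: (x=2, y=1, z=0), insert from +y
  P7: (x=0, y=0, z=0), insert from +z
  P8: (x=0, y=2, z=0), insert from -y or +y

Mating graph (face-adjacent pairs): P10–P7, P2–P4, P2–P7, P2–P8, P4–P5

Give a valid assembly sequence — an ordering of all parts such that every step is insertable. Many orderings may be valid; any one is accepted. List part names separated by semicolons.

P5; P4; P2; P7; P10; P8

1. P5@(2, 1, 0) [+y clear] — {P5}
2. P4@(1, 1, 0) [-y clear] — {P4, P5}
3. P2@(0, 1, 0) [+z clear] — {P2, P4, P5}
4. P7@(0, 0, 0) [+z clear] — {P2, P4, P5, P7}
5. P10@(0, 0, -1) [-x clear] — {P10, P2, P4, P5, P7}
6. P8@(0, 2, 0) [+y clear] — {P10, P2, P4, P5, P7, P8}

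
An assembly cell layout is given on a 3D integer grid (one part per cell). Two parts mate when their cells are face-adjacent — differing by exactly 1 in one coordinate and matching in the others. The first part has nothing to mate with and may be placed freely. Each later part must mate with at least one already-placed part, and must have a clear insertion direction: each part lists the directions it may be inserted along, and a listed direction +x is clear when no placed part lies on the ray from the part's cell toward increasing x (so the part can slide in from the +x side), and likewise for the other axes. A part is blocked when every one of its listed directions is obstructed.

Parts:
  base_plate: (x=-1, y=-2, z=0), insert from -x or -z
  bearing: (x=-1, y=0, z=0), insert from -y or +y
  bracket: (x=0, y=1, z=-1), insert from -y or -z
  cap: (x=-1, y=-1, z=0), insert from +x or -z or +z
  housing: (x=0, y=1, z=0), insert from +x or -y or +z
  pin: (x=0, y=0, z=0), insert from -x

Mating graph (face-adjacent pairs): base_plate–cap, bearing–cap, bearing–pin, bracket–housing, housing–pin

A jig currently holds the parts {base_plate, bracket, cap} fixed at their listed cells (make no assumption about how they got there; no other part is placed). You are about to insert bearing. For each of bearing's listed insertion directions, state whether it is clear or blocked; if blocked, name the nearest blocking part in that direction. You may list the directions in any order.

+y: clear; -y: blocked by cap

-y: nearest on ray is cap@(-1, -1, 0) ⇒ blocked
+y: ray from bearing(-1, 0, 0) has no placed part ⇒ clear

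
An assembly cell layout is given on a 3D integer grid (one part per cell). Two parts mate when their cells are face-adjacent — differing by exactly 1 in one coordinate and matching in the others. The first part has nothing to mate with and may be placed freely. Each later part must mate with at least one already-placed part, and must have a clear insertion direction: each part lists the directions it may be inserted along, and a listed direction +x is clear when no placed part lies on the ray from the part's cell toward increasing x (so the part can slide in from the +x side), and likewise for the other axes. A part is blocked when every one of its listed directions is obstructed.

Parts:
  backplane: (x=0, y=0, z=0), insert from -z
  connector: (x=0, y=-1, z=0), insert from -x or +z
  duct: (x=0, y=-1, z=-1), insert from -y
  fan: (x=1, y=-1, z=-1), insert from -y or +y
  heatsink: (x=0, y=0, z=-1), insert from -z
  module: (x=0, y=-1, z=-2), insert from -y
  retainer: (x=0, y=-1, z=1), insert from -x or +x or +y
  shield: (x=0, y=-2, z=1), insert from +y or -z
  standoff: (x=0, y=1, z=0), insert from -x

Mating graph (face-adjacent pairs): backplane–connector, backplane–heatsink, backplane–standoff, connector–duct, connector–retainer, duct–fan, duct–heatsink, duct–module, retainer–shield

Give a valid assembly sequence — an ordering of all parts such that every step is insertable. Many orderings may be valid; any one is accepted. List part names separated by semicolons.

retainer; shield; connector; backplane; heatsink; standoff; duct; module; fan

1. retainer@(0, -1, 1) [-x clear] — {retainer}
2. shield@(0, -2, 1) [-z clear] — {retainer, shield}
3. connector@(0, -1, 0) [-x clear] — {connector, retainer, shield}
4. backplane@(0, 0, 0) [-z clear] — {backplane, connector, retainer, shield}
5. heatsink@(0, 0, -1) [-z clear] — {backplane, connector, heatsink, retainer, shield}
6. standoff@(0, 1, 0) [-x clear] — {backplane, connector, heatsink, retainer, shield, standoff}
7. duct@(0, -1, -1) [-y clear] — {backplane, connector, duct, heatsink, retainer, shield, standoff}
8. module@(0, -1, -2) [-y clear] — {backplane, connector, duct, heatsink, module, retainer, shield, standoff}
9. fan@(1, -1, -1) [-y clear] — {backplane, connector, duct, fan, heatsink, module, retainer, shield, standoff}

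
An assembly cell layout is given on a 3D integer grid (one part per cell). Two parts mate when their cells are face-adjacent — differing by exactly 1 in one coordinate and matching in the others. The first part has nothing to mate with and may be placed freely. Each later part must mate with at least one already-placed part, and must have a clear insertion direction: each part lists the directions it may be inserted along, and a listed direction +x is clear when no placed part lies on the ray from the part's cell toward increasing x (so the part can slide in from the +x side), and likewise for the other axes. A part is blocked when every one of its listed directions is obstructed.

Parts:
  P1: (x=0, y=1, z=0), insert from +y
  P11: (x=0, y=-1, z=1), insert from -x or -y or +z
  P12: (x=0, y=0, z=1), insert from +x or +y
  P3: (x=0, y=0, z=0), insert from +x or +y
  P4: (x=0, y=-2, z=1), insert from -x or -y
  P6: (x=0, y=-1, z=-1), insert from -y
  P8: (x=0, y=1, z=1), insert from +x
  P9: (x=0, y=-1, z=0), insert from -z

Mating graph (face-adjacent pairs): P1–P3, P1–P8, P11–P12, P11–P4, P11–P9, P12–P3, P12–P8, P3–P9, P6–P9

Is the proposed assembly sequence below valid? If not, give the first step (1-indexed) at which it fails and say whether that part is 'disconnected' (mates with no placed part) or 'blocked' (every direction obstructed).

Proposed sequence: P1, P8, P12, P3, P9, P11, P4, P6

Valid

1. P1@(0, 1, 0) [+y clear] — {P1}
2. P8@(0, 1, 1) [+x clear] — {P1, P8}
3. P12@(0, 0, 1) [+x clear] — {P1, P12, P8}
4. P3@(0, 0, 0) [+x clear] — {P1, P12, P3, P8}
5. P9@(0, -1, 0) [-z clear] — {P1, P12, P3, P8, P9}
6. P11@(0, -1, 1) [-x clear] — {P1, P11, P12, P3, P8, P9}
7. P4@(0, -2, 1) [-x clear] — {P1, P11, P12, P3, P4, P8, P9}
8. P6@(0, -1, -1) [-y clear] — {P1, P11, P12, P3, P4, P6, P8, P9}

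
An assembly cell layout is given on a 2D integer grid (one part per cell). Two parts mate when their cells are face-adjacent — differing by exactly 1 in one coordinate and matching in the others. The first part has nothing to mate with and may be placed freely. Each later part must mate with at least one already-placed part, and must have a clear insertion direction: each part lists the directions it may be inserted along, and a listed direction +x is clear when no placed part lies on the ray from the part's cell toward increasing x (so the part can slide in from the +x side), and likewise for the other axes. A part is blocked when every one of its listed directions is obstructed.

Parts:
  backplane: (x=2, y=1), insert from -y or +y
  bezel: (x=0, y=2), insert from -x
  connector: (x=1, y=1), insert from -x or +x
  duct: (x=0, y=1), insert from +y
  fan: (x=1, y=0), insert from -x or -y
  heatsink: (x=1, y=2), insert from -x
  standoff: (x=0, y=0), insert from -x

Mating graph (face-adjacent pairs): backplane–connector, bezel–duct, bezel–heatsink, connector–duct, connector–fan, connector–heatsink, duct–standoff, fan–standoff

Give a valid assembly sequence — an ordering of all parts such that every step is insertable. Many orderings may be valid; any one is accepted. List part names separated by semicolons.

standoff; duct; connector; backplane; fan; heatsink; bezel

1. standoff@(0, 0) [-x clear] — {standoff}
2. duct@(0, 1) [+y clear] — {duct, standoff}
3. connector@(1, 1) [+x clear] — {connector, duct, standoff}
4. backplane@(2, 1) [-y clear] — {backplane, connector, duct, standoff}
5. fan@(1, 0) [-y clear] — {backplane, connector, duct, fan, standoff}
6. heatsink@(1, 2) [-x clear] — {backplane, connector, duct, fan, heatsink, standoff}
7. bezel@(0, 2) [-x clear] — {backplane, bezel, connector, duct, fan, heatsink, standoff}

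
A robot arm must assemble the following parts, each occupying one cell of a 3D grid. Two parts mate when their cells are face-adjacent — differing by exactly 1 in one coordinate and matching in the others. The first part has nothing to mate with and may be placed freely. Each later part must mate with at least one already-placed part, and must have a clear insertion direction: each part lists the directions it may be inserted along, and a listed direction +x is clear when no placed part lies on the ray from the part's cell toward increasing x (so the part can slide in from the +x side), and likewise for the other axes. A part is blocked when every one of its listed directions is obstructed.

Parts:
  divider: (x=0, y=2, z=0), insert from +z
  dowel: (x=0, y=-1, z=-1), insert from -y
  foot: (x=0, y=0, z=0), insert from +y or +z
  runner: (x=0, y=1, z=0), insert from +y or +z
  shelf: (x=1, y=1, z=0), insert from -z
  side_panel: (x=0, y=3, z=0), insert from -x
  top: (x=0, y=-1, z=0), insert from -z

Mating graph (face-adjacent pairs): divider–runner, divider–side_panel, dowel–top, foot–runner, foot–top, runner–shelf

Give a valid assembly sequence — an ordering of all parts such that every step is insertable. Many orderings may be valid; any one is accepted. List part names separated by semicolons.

divider; runner; shelf; foot; top; dowel; side_panel

1. divider@(0, 2, 0) [+z clear] — {divider}
2. runner@(0, 1, 0) [+z clear] — {divider, runner}
3. shelf@(1, 1, 0) [-z clear] — {divider, runner, shelf}
4. foot@(0, 0, 0) [+z clear] — {divider, foot, runner, shelf}
5. top@(0, -1, 0) [-z clear] — {divider, foot, runner, shelf, top}
6. dowel@(0, -1, -1) [-y clear] — {divider, dowel, foot, runner, shelf, top}
7. side_panel@(0, 3, 0) [-x clear] — {divider, dowel, foot, runner, shelf, side_panel, top}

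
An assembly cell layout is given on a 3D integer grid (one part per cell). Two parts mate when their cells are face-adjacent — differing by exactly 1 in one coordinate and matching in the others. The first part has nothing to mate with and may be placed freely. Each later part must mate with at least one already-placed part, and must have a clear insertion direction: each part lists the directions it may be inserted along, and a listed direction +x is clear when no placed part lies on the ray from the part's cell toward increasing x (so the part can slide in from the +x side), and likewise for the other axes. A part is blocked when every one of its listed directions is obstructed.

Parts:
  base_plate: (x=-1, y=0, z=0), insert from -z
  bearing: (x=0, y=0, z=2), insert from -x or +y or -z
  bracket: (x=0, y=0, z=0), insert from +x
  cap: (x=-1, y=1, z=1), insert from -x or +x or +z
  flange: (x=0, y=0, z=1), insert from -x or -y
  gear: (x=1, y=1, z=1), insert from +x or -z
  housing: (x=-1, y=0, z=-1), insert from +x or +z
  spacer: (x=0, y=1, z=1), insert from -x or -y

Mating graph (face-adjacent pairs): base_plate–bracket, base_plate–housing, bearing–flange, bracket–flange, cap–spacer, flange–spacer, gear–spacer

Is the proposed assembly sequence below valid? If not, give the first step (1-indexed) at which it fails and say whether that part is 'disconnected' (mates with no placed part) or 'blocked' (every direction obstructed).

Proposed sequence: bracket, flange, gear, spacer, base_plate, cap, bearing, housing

Invalid at step 3 (disconnected)

1. bracket@(0, 0, 0) [+x clear] — {bracket}
2. flange@(0, 0, 1) [-x clear] — {bracket, flange}
3. gear@(1, 1, 1) — no placed neighbour ⇒ disconnected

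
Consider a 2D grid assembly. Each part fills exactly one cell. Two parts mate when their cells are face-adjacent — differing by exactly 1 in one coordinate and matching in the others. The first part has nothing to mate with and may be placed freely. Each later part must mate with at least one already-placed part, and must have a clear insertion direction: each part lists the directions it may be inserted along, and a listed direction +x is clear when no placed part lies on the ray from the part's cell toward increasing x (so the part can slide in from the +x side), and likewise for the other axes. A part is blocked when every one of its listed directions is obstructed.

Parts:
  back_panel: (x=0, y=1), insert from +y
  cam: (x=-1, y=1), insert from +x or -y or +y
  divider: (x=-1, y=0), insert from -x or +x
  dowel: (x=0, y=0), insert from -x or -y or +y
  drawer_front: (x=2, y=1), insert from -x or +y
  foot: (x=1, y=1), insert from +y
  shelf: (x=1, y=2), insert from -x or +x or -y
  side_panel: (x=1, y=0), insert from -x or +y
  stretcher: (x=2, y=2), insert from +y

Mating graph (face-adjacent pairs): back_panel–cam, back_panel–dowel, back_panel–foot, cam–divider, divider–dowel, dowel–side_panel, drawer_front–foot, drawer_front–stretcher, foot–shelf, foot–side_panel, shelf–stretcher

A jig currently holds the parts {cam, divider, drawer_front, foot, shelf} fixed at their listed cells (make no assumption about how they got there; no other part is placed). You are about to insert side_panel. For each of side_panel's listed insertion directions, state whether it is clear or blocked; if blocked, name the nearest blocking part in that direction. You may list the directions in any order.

+y: blocked by foot; -x: blocked by divider

-x: nearest on ray is divider@(-1, 0) ⇒ blocked
+y: nearest on ray is foot@(1, 1) ⇒ blocked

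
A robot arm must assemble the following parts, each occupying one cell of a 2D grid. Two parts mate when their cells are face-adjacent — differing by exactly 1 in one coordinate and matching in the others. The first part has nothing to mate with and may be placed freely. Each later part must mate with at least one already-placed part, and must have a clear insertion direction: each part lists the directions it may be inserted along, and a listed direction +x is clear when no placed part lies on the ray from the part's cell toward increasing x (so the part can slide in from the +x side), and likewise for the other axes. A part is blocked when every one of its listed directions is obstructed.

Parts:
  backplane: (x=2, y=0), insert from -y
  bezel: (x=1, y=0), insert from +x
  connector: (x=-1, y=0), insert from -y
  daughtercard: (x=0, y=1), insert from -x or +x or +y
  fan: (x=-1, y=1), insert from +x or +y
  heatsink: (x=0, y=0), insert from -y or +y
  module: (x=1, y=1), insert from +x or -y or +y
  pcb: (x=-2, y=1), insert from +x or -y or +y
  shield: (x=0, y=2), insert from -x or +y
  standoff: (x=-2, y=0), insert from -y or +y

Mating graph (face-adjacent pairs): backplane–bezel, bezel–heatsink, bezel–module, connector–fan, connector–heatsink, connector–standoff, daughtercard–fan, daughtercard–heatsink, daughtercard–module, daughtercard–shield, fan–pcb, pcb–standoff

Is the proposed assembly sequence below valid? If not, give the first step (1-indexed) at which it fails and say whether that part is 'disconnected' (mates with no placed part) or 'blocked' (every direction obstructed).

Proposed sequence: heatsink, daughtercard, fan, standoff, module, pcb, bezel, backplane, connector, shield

Invalid at step 4 (disconnected)

1. heatsink@(0, 0) [-y clear] — {heatsink}
2. daughtercard@(0, 1) [-x clear] — {daughtercard, heatsink}
3. fan@(-1, 1) [+y clear] — {daughtercard, fan, heatsink}
4. standoff@(-2, 0) — no placed neighbour ⇒ disconnected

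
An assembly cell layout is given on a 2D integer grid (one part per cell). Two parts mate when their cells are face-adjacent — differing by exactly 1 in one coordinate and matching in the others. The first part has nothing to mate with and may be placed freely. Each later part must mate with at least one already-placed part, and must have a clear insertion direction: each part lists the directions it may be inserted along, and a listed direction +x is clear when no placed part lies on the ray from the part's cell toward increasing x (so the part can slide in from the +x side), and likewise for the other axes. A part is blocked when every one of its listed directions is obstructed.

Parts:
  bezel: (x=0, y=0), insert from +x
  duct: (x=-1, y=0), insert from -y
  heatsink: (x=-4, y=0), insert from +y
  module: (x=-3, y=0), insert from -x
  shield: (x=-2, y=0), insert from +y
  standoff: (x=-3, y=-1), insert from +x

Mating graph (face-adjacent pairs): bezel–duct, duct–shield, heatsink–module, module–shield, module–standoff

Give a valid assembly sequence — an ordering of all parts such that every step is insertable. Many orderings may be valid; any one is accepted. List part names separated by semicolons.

duct; bezel; shield; module; standoff; heatsink

1. duct@(-1, 0) [-y clear] — {duct}
2. bezel@(0, 0) [+x clear] — {bezel, duct}
3. shield@(-2, 0) [+y clear] — {bezel, duct, shield}
4. module@(-3, 0) [-x clear] — {bezel, duct, module, shield}
5. standoff@(-3, -1) [+x clear] — {bezel, duct, module, shield, standoff}
6. heatsink@(-4, 0) [+y clear] — {bezel, duct, heatsink, module, shield, standoff}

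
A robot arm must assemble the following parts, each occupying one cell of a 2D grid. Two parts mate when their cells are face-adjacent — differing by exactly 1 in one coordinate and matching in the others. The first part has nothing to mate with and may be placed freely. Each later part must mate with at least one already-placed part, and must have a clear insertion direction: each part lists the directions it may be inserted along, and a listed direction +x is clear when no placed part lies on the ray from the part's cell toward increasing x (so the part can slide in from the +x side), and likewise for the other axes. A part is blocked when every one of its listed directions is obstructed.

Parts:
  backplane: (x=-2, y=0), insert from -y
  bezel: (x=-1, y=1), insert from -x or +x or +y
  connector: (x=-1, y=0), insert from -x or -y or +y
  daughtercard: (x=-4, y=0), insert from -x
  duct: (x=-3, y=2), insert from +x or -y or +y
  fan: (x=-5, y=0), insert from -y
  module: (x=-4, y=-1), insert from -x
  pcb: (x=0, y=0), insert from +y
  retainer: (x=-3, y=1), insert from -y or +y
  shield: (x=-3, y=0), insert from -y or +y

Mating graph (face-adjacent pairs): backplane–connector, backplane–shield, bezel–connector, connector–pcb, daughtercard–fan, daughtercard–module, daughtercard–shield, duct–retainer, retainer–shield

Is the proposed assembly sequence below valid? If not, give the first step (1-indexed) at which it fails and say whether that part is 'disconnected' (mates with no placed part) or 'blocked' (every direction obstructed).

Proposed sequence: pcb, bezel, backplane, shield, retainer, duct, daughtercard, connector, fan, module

Invalid at step 2 (disconnected)

1. pcb@(0, 0) [+y clear] — {pcb}
2. bezel@(-1, 1) — no placed neighbour ⇒ disconnected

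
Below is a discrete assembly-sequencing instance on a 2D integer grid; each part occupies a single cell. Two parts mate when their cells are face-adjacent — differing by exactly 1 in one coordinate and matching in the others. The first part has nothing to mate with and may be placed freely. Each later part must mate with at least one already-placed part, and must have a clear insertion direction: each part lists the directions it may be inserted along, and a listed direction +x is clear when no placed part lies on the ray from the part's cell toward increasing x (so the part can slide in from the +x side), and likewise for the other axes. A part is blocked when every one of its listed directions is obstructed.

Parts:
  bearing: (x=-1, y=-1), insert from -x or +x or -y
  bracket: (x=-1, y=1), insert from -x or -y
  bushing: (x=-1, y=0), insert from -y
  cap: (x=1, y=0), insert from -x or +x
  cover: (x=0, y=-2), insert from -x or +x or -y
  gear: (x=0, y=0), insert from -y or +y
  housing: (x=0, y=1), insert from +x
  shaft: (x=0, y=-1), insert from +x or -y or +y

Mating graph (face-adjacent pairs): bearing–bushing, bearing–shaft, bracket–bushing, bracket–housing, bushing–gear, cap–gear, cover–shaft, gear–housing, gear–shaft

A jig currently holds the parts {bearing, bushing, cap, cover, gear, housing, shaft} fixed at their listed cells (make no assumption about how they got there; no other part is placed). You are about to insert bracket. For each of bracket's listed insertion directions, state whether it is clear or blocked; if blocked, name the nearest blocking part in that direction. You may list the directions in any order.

-x: clear; -y: blocked by bushing

-x: ray from bracket(-1, 1) has no placed part ⇒ clear
-y: nearest on ray is bushing@(-1, 0) ⇒ blocked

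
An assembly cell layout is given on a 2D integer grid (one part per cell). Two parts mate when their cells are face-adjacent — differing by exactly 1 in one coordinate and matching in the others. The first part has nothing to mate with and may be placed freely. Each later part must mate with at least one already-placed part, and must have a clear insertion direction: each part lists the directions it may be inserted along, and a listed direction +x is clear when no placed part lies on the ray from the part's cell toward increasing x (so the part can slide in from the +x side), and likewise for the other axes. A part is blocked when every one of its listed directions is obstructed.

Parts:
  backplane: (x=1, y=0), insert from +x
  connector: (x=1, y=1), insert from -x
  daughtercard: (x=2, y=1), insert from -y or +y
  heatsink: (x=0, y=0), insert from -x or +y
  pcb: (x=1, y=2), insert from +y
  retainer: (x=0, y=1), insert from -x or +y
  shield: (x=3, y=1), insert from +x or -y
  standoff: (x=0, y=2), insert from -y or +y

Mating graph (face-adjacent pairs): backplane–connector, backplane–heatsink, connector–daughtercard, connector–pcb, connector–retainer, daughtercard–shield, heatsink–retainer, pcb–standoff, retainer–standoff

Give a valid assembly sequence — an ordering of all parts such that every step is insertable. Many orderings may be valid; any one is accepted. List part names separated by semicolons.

shield; daughtercard; connector; retainer; heatsink; backplane; pcb; standoff

1. shield@(3, 1) [+x clear] — {shield}
2. daughtercard@(2, 1) [-y clear] — {daughtercard, shield}
3. connector@(1, 1) [-x clear] — {connector, daughtercard, shield}
4. retainer@(0, 1) [-x clear] — {connector, daughtercard, retainer, shield}
5. heatsink@(0, 0) [-x clear] — {connector, daughtercard, heatsink, retainer, shield}
6. backplane@(1, 0) [+x clear] — {backplane, connector, daughtercard, heatsink, retainer, shield}
7. pcb@(1, 2) [+y clear] — {backplane, connector, daughtercard, heatsink, pcb, retainer, shield}
8. standoff@(0, 2) [+y clear] — {backplane, connector, daughtercard, heatsink, pcb, retainer, shield, standoff}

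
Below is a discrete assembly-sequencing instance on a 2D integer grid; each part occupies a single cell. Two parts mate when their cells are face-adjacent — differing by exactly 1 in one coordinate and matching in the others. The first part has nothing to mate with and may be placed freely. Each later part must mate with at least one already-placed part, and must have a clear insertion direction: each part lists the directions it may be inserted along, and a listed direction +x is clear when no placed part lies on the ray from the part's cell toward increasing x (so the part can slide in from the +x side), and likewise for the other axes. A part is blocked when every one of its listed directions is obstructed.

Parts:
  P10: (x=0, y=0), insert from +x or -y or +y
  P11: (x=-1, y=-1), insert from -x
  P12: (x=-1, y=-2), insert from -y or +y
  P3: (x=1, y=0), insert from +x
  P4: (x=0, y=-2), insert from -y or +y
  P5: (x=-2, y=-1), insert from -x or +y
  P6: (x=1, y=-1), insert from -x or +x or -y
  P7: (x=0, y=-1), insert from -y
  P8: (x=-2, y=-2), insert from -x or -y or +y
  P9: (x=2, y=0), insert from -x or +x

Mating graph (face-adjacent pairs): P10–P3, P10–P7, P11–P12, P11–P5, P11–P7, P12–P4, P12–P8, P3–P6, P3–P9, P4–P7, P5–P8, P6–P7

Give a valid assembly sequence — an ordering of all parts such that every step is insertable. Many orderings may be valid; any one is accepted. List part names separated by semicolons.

1. P12@(-1, -2) [-y clear] — {P12}
2. P8@(-2, -2) [-x clear] — {P12, P8}
3. P11@(-1, -1) [-x clear] — {P11, P12, P8}
4. P5@(-2, -1) [-x clear] — {P11, P12, P5, P8}
5. P7@(0, -1) [-y clear] — {P11, P12, P5, P7, P8}
6. P4@(0, -2) [-y clear] — {P11, P12, P4, P5, P7, P8}
7. P10@(0, 0) [+x clear] — {P10, P11, P12, P4, P5, P7, P8}
8. P3@(1, 0) [+x clear] — {P10, P11, P12, P3, P4, P5, P7, P8}
9. P9@(2, 0) [+x clear] — {P10, P11, P12, P3, P4, P5, P7, P8, P9}
10. P6@(1, -1) [+x clear] — {P10, P11, P12, P3, P4, P5, P6, P7, P8, P9}

P12; P8; P11; P5; P7; P4; P10; P3; P9; P6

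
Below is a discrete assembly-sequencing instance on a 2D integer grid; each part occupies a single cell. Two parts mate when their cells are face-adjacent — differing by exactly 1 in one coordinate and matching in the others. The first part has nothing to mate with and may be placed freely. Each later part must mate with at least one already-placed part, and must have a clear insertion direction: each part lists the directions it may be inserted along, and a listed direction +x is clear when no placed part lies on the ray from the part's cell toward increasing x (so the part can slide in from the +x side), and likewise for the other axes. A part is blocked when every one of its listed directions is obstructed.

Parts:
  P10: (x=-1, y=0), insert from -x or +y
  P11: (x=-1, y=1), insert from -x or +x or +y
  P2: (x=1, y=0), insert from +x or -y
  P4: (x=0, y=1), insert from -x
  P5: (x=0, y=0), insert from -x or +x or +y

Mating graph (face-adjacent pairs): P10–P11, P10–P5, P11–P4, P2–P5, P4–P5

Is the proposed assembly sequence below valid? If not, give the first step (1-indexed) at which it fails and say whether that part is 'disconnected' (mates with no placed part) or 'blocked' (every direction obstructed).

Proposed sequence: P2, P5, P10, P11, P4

Invalid at step 5 (blocked)

1. P2@(1, 0) [+x clear] — {P2}
2. P5@(0, 0) [-x clear] — {P2, P5}
3. P10@(-1, 0) [-x clear] — {P10, P2, P5}
4. P11@(-1, 1) [-x clear] — {P10, P11, P2, P5}
5. P4@(0, 1) — -x all obstructed ⇒ blocked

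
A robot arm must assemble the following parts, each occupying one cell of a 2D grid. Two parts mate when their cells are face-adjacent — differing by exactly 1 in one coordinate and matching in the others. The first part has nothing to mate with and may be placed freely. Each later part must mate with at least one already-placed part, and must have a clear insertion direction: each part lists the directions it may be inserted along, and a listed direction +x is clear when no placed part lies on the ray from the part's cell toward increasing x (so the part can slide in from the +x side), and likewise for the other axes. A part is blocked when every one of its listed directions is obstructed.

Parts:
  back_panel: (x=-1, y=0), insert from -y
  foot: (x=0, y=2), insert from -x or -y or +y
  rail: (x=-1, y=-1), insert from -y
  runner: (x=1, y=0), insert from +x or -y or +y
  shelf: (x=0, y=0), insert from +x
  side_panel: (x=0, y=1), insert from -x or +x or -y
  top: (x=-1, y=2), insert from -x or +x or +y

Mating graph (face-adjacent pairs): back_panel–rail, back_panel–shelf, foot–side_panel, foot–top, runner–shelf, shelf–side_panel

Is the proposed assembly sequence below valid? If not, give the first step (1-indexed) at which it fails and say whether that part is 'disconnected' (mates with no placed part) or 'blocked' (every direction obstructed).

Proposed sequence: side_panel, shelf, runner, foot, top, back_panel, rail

Valid

1. side_panel@(0, 1) [-x clear] — {side_panel}
2. shelf@(0, 0) [+x clear] — {shelf, side_panel}
3. runner@(1, 0) [+x clear] — {runner, shelf, side_panel}
4. foot@(0, 2) [-x clear] — {foot, runner, shelf, side_panel}
5. top@(-1, 2) [-x clear] — {foot, runner, shelf, side_panel, top}
6. back_panel@(-1, 0) [-y clear] — {back_panel, foot, runner, shelf, side_panel, top}
7. rail@(-1, -1) [-y clear] — {back_panel, foot, rail, runner, shelf, side_panel, top}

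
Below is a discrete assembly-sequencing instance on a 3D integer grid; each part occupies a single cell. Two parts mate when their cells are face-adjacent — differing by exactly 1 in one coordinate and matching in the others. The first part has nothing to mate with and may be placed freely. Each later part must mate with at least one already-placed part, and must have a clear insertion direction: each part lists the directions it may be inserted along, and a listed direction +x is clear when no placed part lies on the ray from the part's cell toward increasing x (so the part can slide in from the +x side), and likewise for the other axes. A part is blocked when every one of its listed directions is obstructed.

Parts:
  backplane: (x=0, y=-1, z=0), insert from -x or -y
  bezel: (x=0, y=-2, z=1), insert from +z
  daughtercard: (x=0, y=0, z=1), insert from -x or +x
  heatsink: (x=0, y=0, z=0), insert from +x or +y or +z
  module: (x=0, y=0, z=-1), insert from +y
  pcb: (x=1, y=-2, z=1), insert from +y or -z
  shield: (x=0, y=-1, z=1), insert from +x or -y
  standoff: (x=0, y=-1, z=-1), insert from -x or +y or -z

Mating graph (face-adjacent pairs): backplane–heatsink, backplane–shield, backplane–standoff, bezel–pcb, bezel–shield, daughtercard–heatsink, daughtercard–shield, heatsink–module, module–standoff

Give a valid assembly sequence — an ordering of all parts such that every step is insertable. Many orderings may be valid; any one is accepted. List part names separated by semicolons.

standoff; backplane; shield; heatsink; bezel; pcb; module; daughtercard

1. standoff@(0, -1, -1) [-x clear] — {standoff}
2. backplane@(0, -1, 0) [-x clear] — {backplane, standoff}
3. shield@(0, -1, 1) [+x clear] — {backplane, shield, standoff}
4. heatsink@(0, 0, 0) [+x clear] — {backplane, heatsink, shield, standoff}
5. bezel@(0, -2, 1) [+z clear] — {backplane, bezel, heatsink, shield, standoff}
6. pcb@(1, -2, 1) [+y clear] — {backplane, bezel, heatsink, pcb, shield, standoff}
7. module@(0, 0, -1) [+y clear] — {backplane, bezel, heatsink, module, pcb, shield, standoff}
8. daughtercard@(0, 0, 1) [-x clear] — {backplane, bezel, daughtercard, heatsink, module, pcb, shield, standoff}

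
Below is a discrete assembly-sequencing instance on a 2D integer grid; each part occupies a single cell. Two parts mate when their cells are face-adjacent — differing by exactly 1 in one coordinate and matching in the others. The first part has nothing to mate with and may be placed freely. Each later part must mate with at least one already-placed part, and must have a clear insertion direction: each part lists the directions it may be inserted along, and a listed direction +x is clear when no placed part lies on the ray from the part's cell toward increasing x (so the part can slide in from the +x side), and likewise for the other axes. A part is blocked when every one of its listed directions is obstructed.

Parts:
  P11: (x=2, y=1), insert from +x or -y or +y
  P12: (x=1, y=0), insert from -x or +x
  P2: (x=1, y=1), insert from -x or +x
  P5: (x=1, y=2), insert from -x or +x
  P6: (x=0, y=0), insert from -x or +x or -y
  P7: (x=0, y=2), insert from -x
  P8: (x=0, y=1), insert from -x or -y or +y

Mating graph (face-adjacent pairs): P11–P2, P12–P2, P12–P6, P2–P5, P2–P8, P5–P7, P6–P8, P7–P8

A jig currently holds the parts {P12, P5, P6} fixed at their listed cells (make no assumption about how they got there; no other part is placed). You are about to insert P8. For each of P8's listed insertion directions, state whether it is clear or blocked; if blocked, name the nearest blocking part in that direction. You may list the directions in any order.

+y: clear; -x: clear; -y: blocked by P6

-x: ray from P8(0, 1) has no placed part ⇒ clear
-y: nearest on ray is P6@(0, 0) ⇒ blocked
+y: ray from P8(0, 1) has no placed part ⇒ clear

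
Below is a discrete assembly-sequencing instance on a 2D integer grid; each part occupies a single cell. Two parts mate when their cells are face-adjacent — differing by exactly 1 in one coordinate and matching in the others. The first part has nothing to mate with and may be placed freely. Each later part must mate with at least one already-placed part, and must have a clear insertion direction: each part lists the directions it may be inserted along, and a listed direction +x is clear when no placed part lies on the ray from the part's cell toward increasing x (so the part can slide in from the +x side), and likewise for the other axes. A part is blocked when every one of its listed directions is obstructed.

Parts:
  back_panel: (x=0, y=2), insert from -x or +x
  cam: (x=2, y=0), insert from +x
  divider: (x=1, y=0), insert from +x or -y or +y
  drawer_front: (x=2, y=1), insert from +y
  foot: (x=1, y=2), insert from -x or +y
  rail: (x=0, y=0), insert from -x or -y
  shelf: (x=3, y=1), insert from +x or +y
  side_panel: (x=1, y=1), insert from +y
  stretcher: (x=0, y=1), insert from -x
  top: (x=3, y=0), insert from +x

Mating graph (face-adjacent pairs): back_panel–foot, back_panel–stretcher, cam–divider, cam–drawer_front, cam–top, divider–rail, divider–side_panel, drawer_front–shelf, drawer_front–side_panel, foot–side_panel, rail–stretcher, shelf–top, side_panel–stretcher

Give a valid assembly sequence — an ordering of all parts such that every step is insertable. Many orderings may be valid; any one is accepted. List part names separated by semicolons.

1. cam@(2, 0) [+x clear] — {cam}
2. drawer_front@(2, 1) [+y clear] — {cam, drawer_front}
3. side_panel@(1, 1) [+y clear] — {cam, drawer_front, side_panel}
4. stretcher@(0, 1) [-x clear] — {cam, drawer_front, side_panel, stretcher}
5. shelf@(3, 1) [+x clear] — {cam, drawer_front, shelf, side_panel, stretcher}
6. foot@(1, 2) [-x clear] — {cam, drawer_front, foot, shelf, side_panel, stretcher}
7. top@(3, 0) [+x clear] — {cam, drawer_front, foot, shelf, side_panel, stretcher, top}
8. back_panel@(0, 2) [-x clear] — {back_panel, cam, drawer_front, foot, shelf, side_panel, stretcher, top}
9. rail@(0, 0) [-x clear] — {back_panel, cam, drawer_front, foot, rail, shelf, side_panel, stretcher, top}
10. divider@(1, 0) [-y clear] — {back_panel, cam, divider, drawer_front, foot, rail, shelf, side_panel, stretcher, top}

cam; drawer_front; side_panel; stretcher; shelf; foot; top; back_panel; rail; divider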